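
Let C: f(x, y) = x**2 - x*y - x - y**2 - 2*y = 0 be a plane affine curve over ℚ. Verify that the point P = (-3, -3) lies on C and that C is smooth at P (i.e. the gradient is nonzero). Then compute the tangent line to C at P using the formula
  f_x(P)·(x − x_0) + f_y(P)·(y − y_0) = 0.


Tangent line at P: -4*x + 7*y + 9 = 0.

Step 1: f(-3, -3) = 0, so P lies on C.
Step 2: partial derivatives
  f_x(x, y) = 2*x - y - 1, f_y(x, y) = -x - 2*y - 2.
  f_x(P) = -4, f_y(P) = 7 (gradient nonzero, so P is smooth).
Step 3: tangent line at P: -4·(x − -3) + 7·(y − -3) = 0.
Expanding: -4*x + 7*y + 9 = 0.


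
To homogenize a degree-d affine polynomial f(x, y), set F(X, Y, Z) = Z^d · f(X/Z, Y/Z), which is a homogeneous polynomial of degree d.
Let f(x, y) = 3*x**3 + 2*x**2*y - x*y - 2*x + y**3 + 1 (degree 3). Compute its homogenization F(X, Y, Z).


F(X, Y, Z) = 3*X**3 + 2*X**2*Y - X*Y*Z - 2*X*Z**2 + Y**3 + Z**3

deg(f) = 3.
Substitute x = X/Z, y = Y/Z into f, then multiply by Z^3.
  monomial 3·x^3·y^0 ↦ 3·X^3·Y^0·Z^0.
  monomial 2·x^2·y^1 ↦ 2·X^2·Y^1·Z^0.
  monomial -1·x^1·y^1 ↦ -1·X^1·Y^1·Z^1.
  monomial -2·x^1·y^0 ↦ -2·X^1·Y^0·Z^2.
  monomial 1·x^0·y^3 ↦ 1·X^0·Y^3·Z^0.
  monomial 1·x^0·y^0 ↦ 1·X^0·Y^0·Z^3.
Collecting: F(X, Y, Z) = 3*X**3 + 2*X**2*Y - X*Y*Z - 2*X*Z**2 + Y**3 + Z**3.


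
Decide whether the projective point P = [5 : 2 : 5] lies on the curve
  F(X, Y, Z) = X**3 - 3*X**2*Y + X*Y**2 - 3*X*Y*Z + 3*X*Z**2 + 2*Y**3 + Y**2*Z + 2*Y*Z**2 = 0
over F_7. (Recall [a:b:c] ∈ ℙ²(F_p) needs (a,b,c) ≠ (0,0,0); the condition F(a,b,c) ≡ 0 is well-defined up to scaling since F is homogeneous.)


F(5,2,5) ≡ 6 (mod 7); P is NOT on the curve.

Evaluate F(5, 2, 5) term-by-term (mod 7).
  X**3 ↦ 1·125·1·1 = 125
  -3*X**2*Y ↦ -3·25·2·1 = -150
  X*Y**2 ↦ 1·5·4·1 = 20
  -3*X*Y*Z ↦ -3·5·2·5 = -150
  3*X*Z**2 ↦ 3·5·1·25 = 375
  2*Y**3 ↦ 2·1·8·1 = 16
  Y**2*Z ↦ 1·1·4·5 = 20
  2*Y*Z**2 ↦ 2·1·2·25 = 100
Sum: F(5, 2, 5) = (125) + (-150) + (20) + (-150) + (375) + (16) + (20) + (100) = 356.
Reducing mod 7: 356 ≡ 6 (mod 7).
Since F(a, b, c) ≡ 6 ≠ 0 (mod 7), P does NOT lie on the curve.


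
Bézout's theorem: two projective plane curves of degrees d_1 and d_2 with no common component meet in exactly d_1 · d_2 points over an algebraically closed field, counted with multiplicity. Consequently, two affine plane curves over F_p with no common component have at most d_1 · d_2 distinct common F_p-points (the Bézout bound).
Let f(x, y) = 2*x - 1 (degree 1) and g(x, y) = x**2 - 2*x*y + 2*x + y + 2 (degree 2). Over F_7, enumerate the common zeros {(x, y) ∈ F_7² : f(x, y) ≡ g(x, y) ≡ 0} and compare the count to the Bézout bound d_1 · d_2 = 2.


Common zeros: ∅; count = 0; Bézout bound = 2.

deg(f) = 1, deg(g) = 2, so Bézout bound = 2.
Scan x ∈ F_7. For each x, list the y ∈ F_7 with f(x, y) ≡ 0 and those with g(x, y) ≡ 0 (mod 7); the common zeros in that column are the intersection.
  x = 0: f ≡ 0 at y ∈ ∅; g ≡ 0 at y ∈ {5}; common: ∅.
  x = 1: f ≡ 0 at y ∈ ∅; g ≡ 0 at y ∈ {5}; common: ∅.
  x = 2: f ≡ 0 at y ∈ ∅; g ≡ 0 at y ∈ {1}; common: ∅.
  x = 3: f ≡ 0 at y ∈ ∅; g ≡ 0 at y ∈ {2}; common: ∅.
  x = 4: f ≡ 0 at y ∈ {0, 1, 2, 3, 4, 5, 6}; g ≡ 0 at y ∈ ∅; common: ∅.
  x = 5: f ≡ 0 at y ∈ ∅; g ≡ 0 at y ∈ {1}; common: ∅.
  x = 6: f ≡ 0 at y ∈ ∅; g ≡ 0 at y ∈ {2}; common: ∅.
Collecting: common zeros = ∅, so the count is 0.
Comparison with the Bézout bound: 0 ≤ 2 = deg(f)·deg(g), as expected for curves with no common component (the affine F_7-count falls short of the bound because intersections may lie at infinity, over extension fields, or carry multiplicity).


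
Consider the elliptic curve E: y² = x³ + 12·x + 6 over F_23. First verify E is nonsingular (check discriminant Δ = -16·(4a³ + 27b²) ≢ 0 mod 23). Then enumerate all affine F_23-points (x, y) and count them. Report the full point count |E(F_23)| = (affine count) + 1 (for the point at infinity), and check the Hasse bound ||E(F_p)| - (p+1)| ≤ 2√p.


Affine points = {(0, 11), (0, 12), (3, 0), (4, 7), (4, 16), (6, 8), (6, 15), (8, 4), (8, 19), (13, 6), (13, 17), (16, 4), (16, 19), (19, 3), (19, 20), (20, 9), (20, 14), (22, 4), (22, 19)}; affine count = 19; |E(F_23)| = 20.

Discriminant check: Δ ∝ 4a³ + 27b² = 4·12³ + 27·6² = 4·1728 + 27·36 ≡ 18 (mod 23). Nonzero ⇒ E is nonsingular.
For each x ∈ F_23, compute rhs = x³ + 12·x + 6 mod 23, then count y ∈ F_23 with y² ≡ rhs.
  x = 0: rhs = 6, matching y values: 11, 12 (2 points).
  x = 1: rhs = 19, matching y values: none (0 points).
  x = 2: rhs = 15, matching y values: none (0 points).
  x = 3: rhs = 0, matching y values: 0 (1 points).
  x = 4: rhs = 3, matching y values: 7, 16 (2 points).
  x = 5: rhs = 7, matching y values: none (0 points).
  x = 6: rhs = 18, matching y values: 8, 15 (2 points).
  x = 7: rhs = 19, matching y values: none (0 points).
  x = 8: rhs = 16, matching y values: 4, 19 (2 points).
  x = 9: rhs = 15, matching y values: none (0 points).
  x = 10: rhs = 22, matching y values: none (0 points).
  x = 11: rhs = 20, matching y values: none (0 points).
  x = 12: rhs = 15, matching y values: none (0 points).
  x = 13: rhs = 13, matching y values: 6, 17 (2 points).
  x = 14: rhs = 20, matching y values: none (0 points).
  x = 15: rhs = 19, matching y values: none (0 points).
  x = 16: rhs = 16, matching y values: 4, 19 (2 points).
  x = 17: rhs = 17, matching y values: none (0 points).
  x = 18: rhs = 5, matching y values: none (0 points).
  x = 19: rhs = 9, matching y values: 3, 20 (2 points).
  x = 20: rhs = 12, matching y values: 9, 14 (2 points).
  x = 21: rhs = 20, matching y values: none (0 points).
  x = 22: rhs = 16, matching y values: 4, 19 (2 points).
Total affine count: 19.
Full point count |E(F_23)| = 19 + 1 = 20.
Hasse bound: |20 − (23+1)| = |-4| = 4 ≤ 2√23 ≈ 9.5917 ✓.


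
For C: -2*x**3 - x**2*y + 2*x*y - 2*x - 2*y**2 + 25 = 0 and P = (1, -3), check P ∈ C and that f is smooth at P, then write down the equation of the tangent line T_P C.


Tangent line at P: -8*x + 13*y + 47 = 0.

Step 1: f(1, -3) = 0, so P lies on C.
Step 2: partial derivatives
  f_x(x, y) = -6*x**2 - 2*x*y + 2*y - 2, f_y(x, y) = -x**2 + 2*x - 4*y.
  f_x(P) = -8, f_y(P) = 13 (gradient nonzero, so P is smooth).
Step 3: tangent line at P: -8·(x − 1) + 13·(y − -3) = 0.
Expanding: -8*x + 13*y + 47 = 0.


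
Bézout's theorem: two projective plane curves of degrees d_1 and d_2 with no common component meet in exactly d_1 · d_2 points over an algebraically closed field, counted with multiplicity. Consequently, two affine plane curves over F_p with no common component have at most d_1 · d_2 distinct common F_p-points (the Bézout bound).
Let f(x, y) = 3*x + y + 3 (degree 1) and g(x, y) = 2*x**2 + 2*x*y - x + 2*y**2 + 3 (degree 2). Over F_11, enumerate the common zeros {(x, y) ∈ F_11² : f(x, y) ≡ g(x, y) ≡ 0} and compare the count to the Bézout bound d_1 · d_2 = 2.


Common zeros: ∅; count = 0; Bézout bound = 2.

deg(f) = 1, deg(g) = 2, so Bézout bound = 2.
Scan x ∈ F_11. For each x, list the y ∈ F_11 with f(x, y) ≡ 0 and those with g(x, y) ≡ 0 (mod 11); the common zeros in that column are the intersection.
  x = 0: f ≡ 0 at y ∈ {8}; g ≡ 0 at y ∈ {2, 9}; common: ∅.
  x = 1: f ≡ 0 at y ∈ {5}; g ≡ 0 at y ∈ {4, 6}; common: ∅.
  x = 2: f ≡ 0 at y ∈ {2}; g ≡ 0 at y ∈ ∅; common: ∅.
  x = 3: f ≡ 0 at y ∈ {10}; g ≡ 0 at y ∈ ∅; common: ∅.
  x = 4: f ≡ 0 at y ∈ {7}; g ≡ 0 at y ∈ {2, 5}; common: ∅.
  x = 5: f ≡ 0 at y ∈ {4}; g ≡ 0 at y ∈ ∅; common: ∅.
  x = 6: f ≡ 0 at y ∈ {1}; g ≡ 0 at y ∈ ∅; common: ∅.
  x = 7: f ≡ 0 at y ∈ {9}; g ≡ 0 at y ∈ {1, 3}; common: ∅.
  x = 8: f ≡ 0 at y ∈ {6}; g ≡ 0 at y ∈ {5, 9}; common: ∅.
  x = 9: f ≡ 0 at y ∈ {3}; g ≡ 0 at y ∈ {1}; common: ∅.
  x = 10: f ≡ 0 at y ∈ {0}; g ≡ 0 at y ∈ {6}; common: ∅.
Collecting: common zeros = ∅, so the count is 0.
Comparison with the Bézout bound: 0 ≤ 2 = deg(f)·deg(g), as expected for curves with no common component (the affine F_11-count falls short of the bound because intersections may lie at infinity, over extension fields, or carry multiplicity).


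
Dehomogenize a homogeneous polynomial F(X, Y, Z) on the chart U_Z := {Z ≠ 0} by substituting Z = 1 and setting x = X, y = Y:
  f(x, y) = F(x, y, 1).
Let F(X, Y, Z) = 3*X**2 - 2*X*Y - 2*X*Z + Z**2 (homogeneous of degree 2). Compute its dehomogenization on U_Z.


f(x, y) = 3*x**2 - 2*x*y - 2*x + 1

On U_Z we set Z = 1. Each monomial c·X^i·Y^j·Z^k in F becomes c·x^i·y^j·1^k = c·x^i·y^j.
Substituting Z = 1: F(X, Y, 1) = 3*x**2 - 2*x*y - 2*x + 1.
Note: deg(f) ≤ deg(F) = 2; strict inequality happens when F is divisible by Z (lost terms).


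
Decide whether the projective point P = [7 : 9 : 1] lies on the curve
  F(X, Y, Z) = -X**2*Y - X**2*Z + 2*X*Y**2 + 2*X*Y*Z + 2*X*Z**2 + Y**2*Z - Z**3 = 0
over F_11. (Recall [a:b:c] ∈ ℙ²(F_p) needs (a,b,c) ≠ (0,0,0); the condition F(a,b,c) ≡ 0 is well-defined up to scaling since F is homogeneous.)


F(7,9,1) ≡ 6 (mod 11); P is NOT on the curve.

Evaluate F(7, 9, 1) term-by-term (mod 11).
  -X**2*Y ↦ -1·49·9·1 = -441
  -X**2*Z ↦ -1·49·1·1 = -49
  2*X*Y**2 ↦ 2·7·81·1 = 1134
  2*X*Y*Z ↦ 2·7·9·1 = 126
  2*X*Z**2 ↦ 2·7·1·1 = 14
  Y**2*Z ↦ 1·1·81·1 = 81
  -Z**3 ↦ -1·1·1·1 = -1
Sum: F(7, 9, 1) = (-441) + (-49) + (1134) + (126) + (14) + (81) + (-1) = 864.
Reducing mod 11: 864 ≡ 6 (mod 11).
Since F(a, b, c) ≡ 6 ≠ 0 (mod 11), P does NOT lie on the curve.


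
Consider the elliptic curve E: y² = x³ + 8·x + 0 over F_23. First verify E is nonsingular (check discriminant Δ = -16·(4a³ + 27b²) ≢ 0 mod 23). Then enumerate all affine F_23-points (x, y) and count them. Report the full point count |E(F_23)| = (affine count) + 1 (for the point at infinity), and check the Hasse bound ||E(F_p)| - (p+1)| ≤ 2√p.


Affine points = {(0, 0), (1, 3), (1, 20), (2, 1), (2, 22), (4, 2), (4, 21), (5, 2), (5, 21), (7, 10), (7, 13), (8, 1), (8, 22), (11, 4), (11, 19), (13, 1), (13, 22), (14, 2), (14, 21), (17, 9), (17, 14), (20, 8), (20, 15)}; affine count = 23; |E(F_23)| = 24.

Discriminant check: Δ ∝ 4a³ + 27b² = 4·8³ + 27·0² = 4·512 + 27·0 ≡ 1 (mod 23). Nonzero ⇒ E is nonsingular.
For each x ∈ F_23, compute rhs = x³ + 8·x + 0 mod 23, then count y ∈ F_23 with y² ≡ rhs.
  x = 0: rhs = 0, matching y values: 0 (1 points).
  x = 1: rhs = 9, matching y values: 3, 20 (2 points).
  x = 2: rhs = 1, matching y values: 1, 22 (2 points).
  x = 3: rhs = 5, matching y values: none (0 points).
  x = 4: rhs = 4, matching y values: 2, 21 (2 points).
  x = 5: rhs = 4, matching y values: 2, 21 (2 points).
  x = 6: rhs = 11, matching y values: none (0 points).
  x = 7: rhs = 8, matching y values: 10, 13 (2 points).
  x = 8: rhs = 1, matching y values: 1, 22 (2 points).
  x = 9: rhs = 19, matching y values: none (0 points).
  x = 10: rhs = 22, matching y values: none (0 points).
  x = 11: rhs = 16, matching y values: 4, 19 (2 points).
  x = 12: rhs = 7, matching y values: none (0 points).
  x = 13: rhs = 1, matching y values: 1, 22 (2 points).
  x = 14: rhs = 4, matching y values: 2, 21 (2 points).
  x = 15: rhs = 22, matching y values: none (0 points).
  x = 16: rhs = 15, matching y values: none (0 points).
  x = 17: rhs = 12, matching y values: 9, 14 (2 points).
  x = 18: rhs = 19, matching y values: none (0 points).
  x = 19: rhs = 19, matching y values: none (0 points).
  x = 20: rhs = 18, matching y values: 8, 15 (2 points).
  x = 21: rhs = 22, matching y values: none (0 points).
  x = 22: rhs = 14, matching y values: none (0 points).
Total affine count: 23.
Full point count |E(F_23)| = 23 + 1 = 24.
Hasse bound: |24 − (23+1)| = |0| = 0 ≤ 2√23 ≈ 9.5917 ✓.


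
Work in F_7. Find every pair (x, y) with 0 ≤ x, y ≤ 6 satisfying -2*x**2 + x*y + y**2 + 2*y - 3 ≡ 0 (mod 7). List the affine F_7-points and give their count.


Affine F_7-points: {(0, 1), (0, 4), (1, 5), (1, 6), (2, 4), (2, 6), (3, 0), (3, 2), (4, 0), (4, 1), (5, 2), (5, 5), (6, 3)}; count = 13.

For each of the 49 pairs (x, y) ∈ F_7², evaluate f(x, y) mod 7. Record the zeros.
  x = 0: [0↦4, 1↦0, 2↦5, 3↦5, 4↦0, 5↦4, 6↦3]  zeros at y ∈ {1, 4}
  x = 1: [0↦2, 1↦6, 2↦5, 3↦6, 4↦2, 5↦0, 6↦0]  zeros at y ∈ {5, 6}
  x = 2: [0↦3, 1↦1, 2↦1, 3↦3, 4↦0, 5↦6, 6↦0]  zeros at y ∈ {4, 6}
  x = 3: [0↦0, 1↦6, 2↦0, 3↦3, 4↦1, 5↦1, 6↦3]  zeros at y ∈ {0, 2}
  x = 4: [0↦0, 1↦0, 2↦2, 3↦6, 4↦5, 5↦6, 6↦2]  zeros at y ∈ {0, 1}
  x = 5: [0↦3, 1↦4, 2↦0, 3↦5, 4↦5, 5↦0, 6↦4]  zeros at y ∈ {2, 5}
  x = 6: [0↦2, 1↦4, 2↦1, 3↦0, 4↦1, 5↦4, 6↦2]  zeros at y ∈ {3}
Collecting zeros: affine points = {(0, 1), (0, 4), (1, 5), (1, 6), (2, 4), (2, 6), (3, 0), (3, 2), (4, 0), (4, 1), (5, 2), (5, 5), (6, 3)}.
Total count |C(F_7)_aff| = 13.


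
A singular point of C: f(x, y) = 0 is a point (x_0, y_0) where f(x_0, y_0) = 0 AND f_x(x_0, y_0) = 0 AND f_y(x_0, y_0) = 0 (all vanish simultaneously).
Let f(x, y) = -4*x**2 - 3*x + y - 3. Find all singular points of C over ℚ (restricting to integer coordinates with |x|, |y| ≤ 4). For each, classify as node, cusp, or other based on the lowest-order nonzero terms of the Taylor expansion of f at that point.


No singular points in the scanned grid; C is smooth there.

Compute partial derivatives:
  f_x = -8*x - 3.
  f_y = 1.
f_y = 1 is a nonzero constant, so f_y never vanishes: no point (x, y) can satisfy f = f_x = f_y = 0. In particular no (x, y) ∈ {−4, ..., 4}² is singular; the curve is smooth.


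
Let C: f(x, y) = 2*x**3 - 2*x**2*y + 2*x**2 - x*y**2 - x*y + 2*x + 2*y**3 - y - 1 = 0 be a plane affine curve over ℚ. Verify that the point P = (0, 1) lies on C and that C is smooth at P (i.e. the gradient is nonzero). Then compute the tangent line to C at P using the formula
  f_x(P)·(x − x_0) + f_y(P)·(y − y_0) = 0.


Tangent line at P: 5*y - 5 = 0.

Step 1: f(0, 1) = 0, so P lies on C.
Step 2: partial derivatives
  f_x(x, y) = 6*x**2 - 4*x*y + 4*x - y**2 - y + 2, f_y(x, y) = -2*x**2 - 2*x*y - x + 6*y**2 - 1.
  f_x(P) = 0, f_y(P) = 5 (gradient nonzero, so P is smooth).
Step 3: tangent line at P: 0·(x − 0) + 5·(y − 1) = 0.
Expanding: 5*y - 5 = 0.


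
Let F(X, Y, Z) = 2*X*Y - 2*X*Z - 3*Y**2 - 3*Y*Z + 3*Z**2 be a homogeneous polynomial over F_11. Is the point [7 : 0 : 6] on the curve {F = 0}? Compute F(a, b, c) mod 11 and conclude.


F(7,0,6) ≡ 2 (mod 11); P is NOT on the curve.

Evaluate F(7, 0, 6) term-by-term (mod 11).
  2*X*Y ↦ 2·7·0·1 = 0
  -2*X*Z ↦ -2·7·1·6 = -84
  -3*Y**2 ↦ -3·1·0·1 = 0
  -3*Y*Z ↦ -3·1·0·6 = 0
  3*Z**2 ↦ 3·1·1·36 = 108
Sum: F(7, 0, 6) = (0) + (-84) + (0) + (0) + (108) = 24.
Reducing mod 11: 24 ≡ 2 (mod 11).
Since F(a, b, c) ≡ 2 ≠ 0 (mod 11), P does NOT lie on the curve.


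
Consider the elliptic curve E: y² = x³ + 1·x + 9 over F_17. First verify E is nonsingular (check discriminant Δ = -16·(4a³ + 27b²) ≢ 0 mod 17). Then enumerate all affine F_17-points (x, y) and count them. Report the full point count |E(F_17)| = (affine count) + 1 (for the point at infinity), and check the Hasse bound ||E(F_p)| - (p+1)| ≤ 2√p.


Affine points = {(0, 3), (0, 14), (2, 6), (2, 11), (4, 3), (4, 14), (7, 6), (7, 11), (8, 6), (8, 11), (9, 4), (9, 13), (10, 4), (10, 13), (11, 5), (11, 12), (12, 7), (12, 10), (13, 3), (13, 14), (14, 8), (14, 9), (15, 4), (15, 13)}; affine count = 24; |E(F_17)| = 25.

Discriminant check: Δ ∝ 4a³ + 27b² = 4·1³ + 27·9² = 4·1 + 27·81 ≡ 15 (mod 17). Nonzero ⇒ E is nonsingular.
For each x ∈ F_17, compute rhs = x³ + 1·x + 9 mod 17, then count y ∈ F_17 with y² ≡ rhs.
  x = 0: rhs = 9, matching y values: 3, 14 (2 points).
  x = 1: rhs = 11, matching y values: none (0 points).
  x = 2: rhs = 2, matching y values: 6, 11 (2 points).
  x = 3: rhs = 5, matching y values: none (0 points).
  x = 4: rhs = 9, matching y values: 3, 14 (2 points).
  x = 5: rhs = 3, matching y values: none (0 points).
  x = 6: rhs = 10, matching y values: none (0 points).
  x = 7: rhs = 2, matching y values: 6, 11 (2 points).
  x = 8: rhs = 2, matching y values: 6, 11 (2 points).
  x = 9: rhs = 16, matching y values: 4, 13 (2 points).
  x = 10: rhs = 16, matching y values: 4, 13 (2 points).
  x = 11: rhs = 8, matching y values: 5, 12 (2 points).
  x = 12: rhs = 15, matching y values: 7, 10 (2 points).
  x = 13: rhs = 9, matching y values: 3, 14 (2 points).
  x = 14: rhs = 13, matching y values: 8, 9 (2 points).
  x = 15: rhs = 16, matching y values: 4, 13 (2 points).
  x = 16: rhs = 7, matching y values: none (0 points).
Total affine count: 24.
Full point count |E(F_17)| = 24 + 1 = 25.
Hasse bound: |25 − (17+1)| = |7| = 7 ≤ 2√17 ≈ 8.2462 ✓.


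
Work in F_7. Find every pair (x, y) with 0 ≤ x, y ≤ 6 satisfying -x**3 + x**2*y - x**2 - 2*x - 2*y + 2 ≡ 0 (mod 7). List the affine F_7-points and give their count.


Affine F_7-points: {(0, 1), (1, 5), (2, 0), (5, 2), (6, 4)}; count = 5.

For each of the 49 pairs (x, y) ∈ F_7², evaluate f(x, y) mod 7. Record the zeros.
  x = 0: [0↦2, 1↦0, 2↦5, 3↦3, 4↦1, 5↦6, 6↦4]  zeros at y ∈ {1}
  x = 1: [0↦5, 1↦4, 2↦3, 3↦2, 4↦1, 5↦0, 6↦6]  zeros at y ∈ {5}
  x = 2: [0↦0, 1↦2, 2↦4, 3↦6, 4↦1, 5↦3, 6↦5]  zeros at y ∈ {0}
  x = 3: [0↦2, 1↦2, 2↦2, 3↦2, 4↦2, 5↦2, 6↦2]  zeros at y ∈ ∅
  x = 4: [0↦5, 1↦5, 2↦5, 3↦5, 4↦5, 5↦5, 6↦5]  zeros at y ∈ ∅
  x = 5: [0↦3, 1↦5, 2↦0, 3↦2, 4↦4, 5↦6, 6↦1]  zeros at y ∈ {2}
  x = 6: [0↦4, 1↦3, 2↦2, 3↦1, 4↦0, 5↦6, 6↦5]  zeros at y ∈ {4}
Collecting zeros: affine points = {(0, 1), (1, 5), (2, 0), (5, 2), (6, 4)}.
Total count |C(F_7)_aff| = 5.


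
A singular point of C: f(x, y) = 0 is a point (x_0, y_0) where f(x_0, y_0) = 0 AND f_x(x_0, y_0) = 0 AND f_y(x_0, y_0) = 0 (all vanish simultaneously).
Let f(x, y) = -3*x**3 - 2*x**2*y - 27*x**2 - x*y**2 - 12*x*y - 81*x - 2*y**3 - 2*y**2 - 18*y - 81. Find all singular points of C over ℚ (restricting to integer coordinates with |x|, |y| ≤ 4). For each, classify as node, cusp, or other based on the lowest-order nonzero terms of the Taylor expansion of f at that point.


Singular points: {(-3, 0)}; classification: cusp.

Compute partial derivatives:
  f_x = -9*x**2 - 4*x*y - 54*x - y**2 - 12*y - 81.
  f_y = -2*x**2 - 2*x*y - 12*x - 6*y**2 - 4*y - 18.
Scan x_0 ∈ {−4, ..., 4}. For each x_0, f_y(x_0, y) is a polynomial in y; find its integer roots y ∈ {−4, ..., 4}, then test f_x and f at those candidates.
  x = -4: f_y(-4, y) = -6*y**2 + 4*y - 2; no integer root y with |y| ≤ 4.
  x = -3: f_y(-3, y) = -6*y**2 + 2*y; vanishes at y ∈ {0}. (-3, 0): f_x = 0, f = 0 — SINGULAR.
  x = -2: f_y(-2, y) = -6*y**2 - 2; no integer root y with |y| ≤ 4.
  x = -1: f_y(-1, y) = -6*y**2 - 2*y - 8; no integer root y with |y| ≤ 4.
  x = 0: f_y(0, y) = -6*y**2 - 4*y - 18; no integer root y with |y| ≤ 4.
  x = 1: f_y(1, y) = -6*y**2 - 6*y - 32; no integer root y with |y| ≤ 4.
  x = 2: f_y(2, y) = -6*y**2 - 8*y - 50; no integer root y with |y| ≤ 4.
  x = 3: f_y(3, y) = -6*y**2 - 10*y - 72; no integer root y with |y| ≤ 4.
  x = 4: f_y(4, y) = -6*y**2 - 12*y - 98; no integer root y with |y| ≤ 4.
Only singular point on the grid: (-3, 0).
Classify: substitute x = -3 + u, y = 0 + v and expand: f = -3*u**3 - 2*u**2*v - u*v**2 - 2*v**3 + v**2.
No constant or linear terms (consistent with a singular point). Quadratic part: v**2. Cubic part: -3*u**3 - 2*u**2*v - u*v**2 - 2*v**3.
The quadratic part v**2 is a perfect square, so there is a single (double) tangent line v = 0, i.e. y = 0. Restricting the cubic part to that line (v = 0) leaves -3*u**3 ≠ 0, so f is not divisible by v and the branch is v² ≈ 3*u**3 to lowest order — this is a cusp.
Classification: cusp.


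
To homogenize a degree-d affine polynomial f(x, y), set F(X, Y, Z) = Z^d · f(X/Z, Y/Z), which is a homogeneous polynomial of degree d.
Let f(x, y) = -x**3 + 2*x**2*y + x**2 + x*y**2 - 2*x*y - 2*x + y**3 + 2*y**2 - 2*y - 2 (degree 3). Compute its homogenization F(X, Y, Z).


F(X, Y, Z) = -X**3 + 2*X**2*Y + X**2*Z + X*Y**2 - 2*X*Y*Z - 2*X*Z**2 + Y**3 + 2*Y**2*Z - 2*Y*Z**2 - 2*Z**3

deg(f) = 3.
Substitute x = X/Z, y = Y/Z into f, then multiply by Z^3.
  monomial -1·x^3·y^0 ↦ -1·X^3·Y^0·Z^0.
  monomial 2·x^2·y^1 ↦ 2·X^2·Y^1·Z^0.
  monomial 1·x^2·y^0 ↦ 1·X^2·Y^0·Z^1.
  monomial 1·x^1·y^2 ↦ 1·X^1·Y^2·Z^0.
  monomial -2·x^1·y^1 ↦ -2·X^1·Y^1·Z^1.
  monomial -2·x^1·y^0 ↦ -2·X^1·Y^0·Z^2.
  monomial 1·x^0·y^3 ↦ 1·X^0·Y^3·Z^0.
  monomial 2·x^0·y^2 ↦ 2·X^0·Y^2·Z^1.
  monomial -2·x^0·y^1 ↦ -2·X^0·Y^1·Z^2.
  monomial -2·x^0·y^0 ↦ -2·X^0·Y^0·Z^3.
Collecting: F(X, Y, Z) = -X**3 + 2*X**2*Y + X**2*Z + X*Y**2 - 2*X*Y*Z - 2*X*Z**2 + Y**3 + 2*Y**2*Z - 2*Y*Z**2 - 2*Z**3.


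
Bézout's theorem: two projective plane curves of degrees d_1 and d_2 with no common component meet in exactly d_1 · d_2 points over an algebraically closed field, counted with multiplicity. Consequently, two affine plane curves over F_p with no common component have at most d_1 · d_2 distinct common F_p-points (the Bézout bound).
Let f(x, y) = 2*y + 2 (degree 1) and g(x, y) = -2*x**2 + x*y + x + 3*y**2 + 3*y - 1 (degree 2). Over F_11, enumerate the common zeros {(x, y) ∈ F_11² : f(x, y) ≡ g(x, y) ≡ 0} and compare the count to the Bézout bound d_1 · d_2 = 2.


Common zeros: {(4, 10), (7, 10)}; count = 2; Bézout bound = 2.

deg(f) = 1, deg(g) = 2, so Bézout bound = 2.
Scan x ∈ F_11. For each x, list the y ∈ F_11 with f(x, y) ≡ 0 and those with g(x, y) ≡ 0 (mod 11); the common zeros in that column are the intersection.
  x = 0: f ≡ 0 at y ∈ {10}; g ≡ 0 at y ∈ ∅; common: ∅.
  x = 1: f ≡ 0 at y ∈ {10}; g ≡ 0 at y ∈ ∅; common: ∅.
  x = 2: f ≡ 0 at y ∈ {10}; g ≡ 0 at y ∈ ∅; common: ∅.
  x = 3: f ≡ 0 at y ∈ {10}; g ≡ 0 at y ∈ ∅; common: ∅.
  x = 4: f ≡ 0 at y ∈ {10}; g ≡ 0 at y ∈ {6, 10}; common: {10}.
  x = 5: f ≡ 0 at y ∈ {10}; g ≡ 0 at y ∈ {6}; common: ∅.
  x = 6: f ≡ 0 at y ∈ {10}; g ≡ 0 at y ∈ {1, 7}; common: ∅.
  x = 7: f ≡ 0 at y ∈ {10}; g ≡ 0 at y ∈ {5, 10}; common: {10}.
  x = 8: f ≡ 0 at y ∈ {10}; g ≡ 0 at y ∈ {0}; common: ∅.
  x = 9: f ≡ 0 at y ∈ {10}; g ≡ 0 at y ∈ {0, 7}; common: ∅.
  x = 10: f ≡ 0 at y ∈ {10}; g ≡ 0 at y ∈ ∅; common: ∅.
Collecting: common zeros = {(4, 10), (7, 10)}, so the count is 2.
Comparison with the Bézout bound: 2 ≤ 2 = deg(f)·deg(g), as expected for curves with no common component (the bound is attained).


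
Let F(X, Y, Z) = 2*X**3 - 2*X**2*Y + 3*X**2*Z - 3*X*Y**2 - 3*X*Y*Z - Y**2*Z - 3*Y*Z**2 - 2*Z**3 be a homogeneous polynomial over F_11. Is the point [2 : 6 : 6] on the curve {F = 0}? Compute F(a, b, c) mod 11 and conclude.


F(2,6,6) ≡ 6 (mod 11); P is NOT on the curve.

Evaluate F(2, 6, 6) term-by-term (mod 11).
  2*X**3 ↦ 2·8·1·1 = 16
  -2*X**2*Y ↦ -2·4·6·1 = -48
  3*X**2*Z ↦ 3·4·1·6 = 72
  -3*X*Y**2 ↦ -3·2·36·1 = -216
  -3*X*Y*Z ↦ -3·2·6·6 = -216
  -Y**2*Z ↦ -1·1·36·6 = -216
  -3*Y*Z**2 ↦ -3·1·6·36 = -648
  -2*Z**3 ↦ -2·1·1·216 = -432
Sum: F(2, 6, 6) = (16) + (-48) + (72) + (-216) + (-216) + (-216) + (-648) + (-432) = -1688.
Reducing mod 11: -1688 ≡ 6 (mod 11).
Since F(a, b, c) ≡ 6 ≠ 0 (mod 11), P does NOT lie on the curve.


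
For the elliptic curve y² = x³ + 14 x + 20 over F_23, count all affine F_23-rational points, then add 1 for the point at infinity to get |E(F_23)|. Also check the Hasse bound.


Affine points = {(1, 9), (1, 14), (4, 5), (4, 18), (5, 10), (5, 13), (7, 1), (7, 22), (8, 0), (9, 1), (9, 22), (14, 4), (14, 19), (16, 4), (16, 19), (18, 3), (18, 20)}; affine count = 17; |E(F_23)| = 18.

Discriminant check: Δ ∝ 4a³ + 27b² = 4·14³ + 27·20² = 4·2744 + 27·400 ≡ 18 (mod 23). Nonzero ⇒ E is nonsingular.
For each x ∈ F_23, compute rhs = x³ + 14·x + 20 mod 23, then count y ∈ F_23 with y² ≡ rhs.
  x = 0: rhs = 20, matching y values: none (0 points).
  x = 1: rhs = 12, matching y values: 9, 14 (2 points).
  x = 2: rhs = 10, matching y values: none (0 points).
  x = 3: rhs = 20, matching y values: none (0 points).
  x = 4: rhs = 2, matching y values: 5, 18 (2 points).
  x = 5: rhs = 8, matching y values: 10, 13 (2 points).
  x = 6: rhs = 21, matching y values: none (0 points).
  x = 7: rhs = 1, matching y values: 1, 22 (2 points).
  x = 8: rhs = 0, matching y values: 0 (1 points).
  x = 9: rhs = 1, matching y values: 1, 22 (2 points).
  x = 10: rhs = 10, matching y values: none (0 points).
  x = 11: rhs = 10, matching y values: none (0 points).
  x = 12: rhs = 7, matching y values: none (0 points).
  x = 13: rhs = 7, matching y values: none (0 points).
  x = 14: rhs = 16, matching y values: 4, 19 (2 points).
  x = 15: rhs = 17, matching y values: none (0 points).
  x = 16: rhs = 16, matching y values: 4, 19 (2 points).
  x = 17: rhs = 19, matching y values: none (0 points).
  x = 18: rhs = 9, matching y values: 3, 20 (2 points).
  x = 19: rhs = 15, matching y values: none (0 points).
  x = 20: rhs = 20, matching y values: none (0 points).
  x = 21: rhs = 7, matching y values: none (0 points).
  x = 22: rhs = 5, matching y values: none (0 points).
Total affine count: 17.
Full point count |E(F_23)| = 17 + 1 = 18.
Hasse bound: |18 − (23+1)| = |-6| = 6 ≤ 2√23 ≈ 9.5917 ✓.


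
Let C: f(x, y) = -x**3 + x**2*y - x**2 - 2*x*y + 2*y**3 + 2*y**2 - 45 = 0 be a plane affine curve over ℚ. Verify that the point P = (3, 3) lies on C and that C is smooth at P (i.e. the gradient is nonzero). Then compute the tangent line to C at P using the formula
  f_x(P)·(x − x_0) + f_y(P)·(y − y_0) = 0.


Tangent line at P: -21*x + 69*y - 144 = 0.

Step 1: f(3, 3) = 0, so P lies on C.
Step 2: partial derivatives
  f_x(x, y) = -3*x**2 + 2*x*y - 2*x - 2*y, f_y(x, y) = x**2 - 2*x + 6*y**2 + 4*y.
  f_x(P) = -21, f_y(P) = 69 (gradient nonzero, so P is smooth).
Step 3: tangent line at P: -21·(x − 3) + 69·(y − 3) = 0.
Expanding: -21*x + 69*y - 144 = 0.


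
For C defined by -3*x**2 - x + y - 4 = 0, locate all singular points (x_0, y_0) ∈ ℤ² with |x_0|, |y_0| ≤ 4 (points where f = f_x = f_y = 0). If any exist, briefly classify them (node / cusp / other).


No singular points in the scanned grid; C is smooth there.

Compute partial derivatives:
  f_x = -6*x - 1.
  f_y = 1.
f_y = 1 is a nonzero constant, so f_y never vanishes: no point (x, y) can satisfy f = f_x = f_y = 0. In particular no (x, y) ∈ {−4, ..., 4}² is singular; the curve is smooth.


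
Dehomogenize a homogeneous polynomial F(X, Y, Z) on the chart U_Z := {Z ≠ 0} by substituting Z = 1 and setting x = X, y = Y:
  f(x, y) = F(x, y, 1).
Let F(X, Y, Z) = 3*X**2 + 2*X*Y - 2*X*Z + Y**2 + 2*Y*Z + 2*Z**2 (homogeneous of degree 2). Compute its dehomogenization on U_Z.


f(x, y) = 3*x**2 + 2*x*y - 2*x + y**2 + 2*y + 2

On U_Z we set Z = 1. Each monomial c·X^i·Y^j·Z^k in F becomes c·x^i·y^j·1^k = c·x^i·y^j.
Substituting Z = 1: F(X, Y, 1) = 3*x**2 + 2*x*y - 2*x + y**2 + 2*y + 2.
Note: deg(f) ≤ deg(F) = 2; strict inequality happens when F is divisible by Z (lost terms).


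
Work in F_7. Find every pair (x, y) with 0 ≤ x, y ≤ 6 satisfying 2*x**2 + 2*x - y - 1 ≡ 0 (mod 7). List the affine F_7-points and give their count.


Affine F_7-points: {(0, 6), (1, 3), (2, 4), (3, 2), (4, 4), (5, 3), (6, 6)}; count = 7.

For each of the 49 pairs (x, y) ∈ F_7², evaluate f(x, y) mod 7. Record the zeros.
  x = 0: [0↦6, 1↦5, 2↦4, 3↦3, 4↦2, 5↦1, 6↦0]  zeros at y ∈ {6}
  x = 1: [0↦3, 1↦2, 2↦1, 3↦0, 4↦6, 5↦5, 6↦4]  zeros at y ∈ {3}
  x = 2: [0↦4, 1↦3, 2↦2, 3↦1, 4↦0, 5↦6, 6↦5]  zeros at y ∈ {4}
  x = 3: [0↦2, 1↦1, 2↦0, 3↦6, 4↦5, 5↦4, 6↦3]  zeros at y ∈ {2}
  x = 4: [0↦4, 1↦3, 2↦2, 3↦1, 4↦0, 5↦6, 6↦5]  zeros at y ∈ {4}
  x = 5: [0↦3, 1↦2, 2↦1, 3↦0, 4↦6, 5↦5, 6↦4]  zeros at y ∈ {3}
  x = 6: [0↦6, 1↦5, 2↦4, 3↦3, 4↦2, 5↦1, 6↦0]  zeros at y ∈ {6}
Collecting zeros: affine points = {(0, 6), (1, 3), (2, 4), (3, 2), (4, 4), (5, 3), (6, 6)}.
Total count |C(F_7)_aff| = 7.


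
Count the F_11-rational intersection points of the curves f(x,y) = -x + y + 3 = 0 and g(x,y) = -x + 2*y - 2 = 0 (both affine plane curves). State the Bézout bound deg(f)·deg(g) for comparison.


Common zeros: {(8, 5)}; count = 1; Bézout bound = 1.

deg(f) = 1, deg(g) = 1, so Bézout bound = 1.
Scan x ∈ F_11. For each x, list the y ∈ F_11 with f(x, y) ≡ 0 and those with g(x, y) ≡ 0 (mod 11); the common zeros in that column are the intersection.
  x = 0: f ≡ 0 at y ∈ {8}; g ≡ 0 at y ∈ {1}; common: ∅.
  x = 1: f ≡ 0 at y ∈ {9}; g ≡ 0 at y ∈ {7}; common: ∅.
  x = 2: f ≡ 0 at y ∈ {10}; g ≡ 0 at y ∈ {2}; common: ∅.
  x = 3: f ≡ 0 at y ∈ {0}; g ≡ 0 at y ∈ {8}; common: ∅.
  x = 4: f ≡ 0 at y ∈ {1}; g ≡ 0 at y ∈ {3}; common: ∅.
  x = 5: f ≡ 0 at y ∈ {2}; g ≡ 0 at y ∈ {9}; common: ∅.
  x = 6: f ≡ 0 at y ∈ {3}; g ≡ 0 at y ∈ {4}; common: ∅.
  x = 7: f ≡ 0 at y ∈ {4}; g ≡ 0 at y ∈ {10}; common: ∅.
  x = 8: f ≡ 0 at y ∈ {5}; g ≡ 0 at y ∈ {5}; common: {5}.
  x = 9: f ≡ 0 at y ∈ {6}; g ≡ 0 at y ∈ {0}; common: ∅.
  x = 10: f ≡ 0 at y ∈ {7}; g ≡ 0 at y ∈ {6}; common: ∅.
Collecting: common zeros = {(8, 5)}, so the count is 1.
Comparison with the Bézout bound: 1 ≤ 1 = deg(f)·deg(g), as expected for curves with no common component (the bound is attained).


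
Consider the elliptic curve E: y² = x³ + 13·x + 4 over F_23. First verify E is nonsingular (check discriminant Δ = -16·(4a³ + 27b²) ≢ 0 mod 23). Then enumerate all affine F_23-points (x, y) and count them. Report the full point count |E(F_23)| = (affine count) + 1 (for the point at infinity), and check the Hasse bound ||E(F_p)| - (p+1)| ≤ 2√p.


Affine points = {(0, 2), (0, 21), (1, 8), (1, 15), (3, 1), (3, 22), (7, 1), (7, 22), (11, 11), (11, 12), (12, 5), (12, 18), (13, 1), (13, 22), (14, 3), (14, 20), (15, 3), (15, 20), (17, 3), (17, 20), (19, 7), (19, 16), (21, 4), (21, 19), (22, 6), (22, 17)}; affine count = 26; |E(F_23)| = 27.

Discriminant check: Δ ∝ 4a³ + 27b² = 4·13³ + 27·4² = 4·2197 + 27·16 ≡ 20 (mod 23). Nonzero ⇒ E is nonsingular.
For each x ∈ F_23, compute rhs = x³ + 13·x + 4 mod 23, then count y ∈ F_23 with y² ≡ rhs.
  x = 0: rhs = 4, matching y values: 2, 21 (2 points).
  x = 1: rhs = 18, matching y values: 8, 15 (2 points).
  x = 2: rhs = 15, matching y values: none (0 points).
  x = 3: rhs = 1, matching y values: 1, 22 (2 points).
  x = 4: rhs = 5, matching y values: none (0 points).
  x = 5: rhs = 10, matching y values: none (0 points).
  x = 6: rhs = 22, matching y values: none (0 points).
  x = 7: rhs = 1, matching y values: 1, 22 (2 points).
  x = 8: rhs = 22, matching y values: none (0 points).
  x = 9: rhs = 22, matching y values: none (0 points).
  x = 10: rhs = 7, matching y values: none (0 points).
  x = 11: rhs = 6, matching y values: 11, 12 (2 points).
  x = 12: rhs = 2, matching y values: 5, 18 (2 points).
  x = 13: rhs = 1, matching y values: 1, 22 (2 points).
  x = 14: rhs = 9, matching y values: 3, 20 (2 points).
  x = 15: rhs = 9, matching y values: 3, 20 (2 points).
  x = 16: rhs = 7, matching y values: none (0 points).
  x = 17: rhs = 9, matching y values: 3, 20 (2 points).
  x = 18: rhs = 21, matching y values: none (0 points).
  x = 19: rhs = 3, matching y values: 7, 16 (2 points).
  x = 20: rhs = 7, matching y values: none (0 points).
  x = 21: rhs = 16, matching y values: 4, 19 (2 points).
  x = 22: rhs = 13, matching y values: 6, 17 (2 points).
Total affine count: 26.
Full point count |E(F_23)| = 26 + 1 = 27.
Hasse bound: |27 − (23+1)| = |3| = 3 ≤ 2√23 ≈ 9.5917 ✓.


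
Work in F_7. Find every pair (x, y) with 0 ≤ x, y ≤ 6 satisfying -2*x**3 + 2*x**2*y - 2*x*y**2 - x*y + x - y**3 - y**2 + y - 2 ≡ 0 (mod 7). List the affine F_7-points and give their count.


Affine F_7-points: {(0, 3), (0, 5), (1, 6), (2, 5), (3, 5), (4, 0), (4, 2), (4, 3), (6, 3)}; count = 9.

For each of the 49 pairs (x, y) ∈ F_7², evaluate f(x, y) mod 7. Record the zeros.
  x = 0: [0↦5, 1↦4, 2↦2, 3↦0, 4↦6, 5↦0, 6↦4]  zeros at y ∈ {3, 5}
  x = 1: [0↦4, 1↦2, 2↦2, 3↦5, 4↦5, 5↦3, 6↦0]  zeros at y ∈ {6}
  x = 2: [0↦5, 1↦6, 2↦5, 3↦3, 4↦1, 5↦0, 6↦1]  zeros at y ∈ {5}
  x = 3: [0↦3, 1↦4, 2↦6, 3↦3, 4↦3, 5↦0, 6↦2]  zeros at y ∈ {5}
  x = 4: [0↦0, 1↦5, 2↦0, 3↦0, 4↦6, 5↦5, 6↦5]  zeros at y ∈ {0, 2, 3}
  x = 5: [0↦5, 1↦4, 2↦3, 3↦3, 4↦5, 5↦3, 6↦5]  zeros at y ∈ ∅
  x = 6: [0↦6, 1↦3, 2↦3, 3↦0, 4↦2, 5↦3, 6↦4]  zeros at y ∈ {3}
Collecting zeros: affine points = {(0, 3), (0, 5), (1, 6), (2, 5), (3, 5), (4, 0), (4, 2), (4, 3), (6, 3)}.
Total count |C(F_7)_aff| = 9.


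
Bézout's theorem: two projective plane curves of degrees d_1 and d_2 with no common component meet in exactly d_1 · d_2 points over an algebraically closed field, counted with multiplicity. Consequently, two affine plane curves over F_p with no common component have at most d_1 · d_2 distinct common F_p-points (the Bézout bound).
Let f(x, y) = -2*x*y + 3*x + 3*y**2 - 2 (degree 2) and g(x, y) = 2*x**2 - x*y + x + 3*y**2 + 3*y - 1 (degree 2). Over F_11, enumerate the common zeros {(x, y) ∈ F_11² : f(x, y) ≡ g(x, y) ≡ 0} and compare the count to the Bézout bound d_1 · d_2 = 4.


Common zeros: {(2, 10), (7, 8)}; count = 2; Bézout bound = 4.

deg(f) = 2, deg(g) = 2, so Bézout bound = 4.
Scan x ∈ F_11. For each x, list the y ∈ F_11 with f(x, y) ≡ 0 and those with g(x, y) ≡ 0 (mod 11); the common zeros in that column are the intersection.
  x = 0: f ≡ 0 at y ∈ ∅; g ≡ 0 at y ∈ ∅; common: ∅.
  x = 1: f ≡ 0 at y ∈ {3, 5}; g ≡ 0 at y ∈ ∅; common: ∅.
  x = 2: f ≡ 0 at y ∈ {6, 10}; g ≡ 0 at y ∈ {8, 10}; common: {10}.
  x = 3: f ≡ 0 at y ∈ ∅; g ≡ 0 at y ∈ ∅; common: ∅.
  x = 4: f ≡ 0 at y ∈ ∅; g ≡ 0 at y ∈ ∅; common: ∅.
  x = 5: f ≡ 0 at y ∈ ∅; g ≡ 0 at y ∈ {1, 7}; common: ∅.
  x = 6: f ≡ 0 at y ∈ ∅; g ≡ 0 at y ∈ {0, 1}; common: ∅.
  x = 7: f ≡ 0 at y ∈ {4, 8}; g ≡ 0 at y ∈ {8}; common: {8}.
  x = 8: f ≡ 0 at y ∈ {0, 9}; g ≡ 0 at y ∈ {10}; common: ∅.
  x = 9: f ≡ 0 at y ∈ ∅; g ≡ 0 at y ∈ {6, 7}; common: ∅.
  x = 10: f ≡ 0 at y ∈ {1, 2}; g ≡ 0 at y ∈ {0, 6}; common: ∅.
Collecting: common zeros = {(2, 10), (7, 8)}, so the count is 2.
Comparison with the Bézout bound: 2 ≤ 4 = deg(f)·deg(g), as expected for curves with no common component (the affine F_11-count falls short of the bound because intersections may lie at infinity, over extension fields, or carry multiplicity).


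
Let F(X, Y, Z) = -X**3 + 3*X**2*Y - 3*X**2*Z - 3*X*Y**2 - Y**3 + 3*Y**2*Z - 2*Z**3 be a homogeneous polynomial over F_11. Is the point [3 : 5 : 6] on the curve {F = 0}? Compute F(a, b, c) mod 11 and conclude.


F(3,5,6) ≡ 10 (mod 11); P is NOT on the curve.

Evaluate F(3, 5, 6) term-by-term (mod 11).
  -X**3 ↦ -1·27·1·1 = -27
  3*X**2*Y ↦ 3·9·5·1 = 135
  -3*X**2*Z ↦ -3·9·1·6 = -162
  -3*X*Y**2 ↦ -3·3·25·1 = -225
  -Y**3 ↦ -1·1·125·1 = -125
  3*Y**2*Z ↦ 3·1·25·6 = 450
  -2*Z**3 ↦ -2·1·1·216 = -432
Sum: F(3, 5, 6) = (-27) + (135) + (-162) + (-225) + (-125) + (450) + (-432) = -386.
Reducing mod 11: -386 ≡ 10 (mod 11).
Since F(a, b, c) ≡ 10 ≠ 0 (mod 11), P does NOT lie on the curve.


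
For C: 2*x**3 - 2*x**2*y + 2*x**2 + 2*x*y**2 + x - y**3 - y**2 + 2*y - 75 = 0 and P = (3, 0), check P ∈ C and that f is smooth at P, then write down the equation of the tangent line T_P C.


Tangent line at P: 67*x - 16*y - 201 = 0.

Step 1: f(3, 0) = 0, so P lies on C.
Step 2: partial derivatives
  f_x(x, y) = 6*x**2 - 4*x*y + 4*x + 2*y**2 + 1, f_y(x, y) = -2*x**2 + 4*x*y - 3*y**2 - 2*y + 2.
  f_x(P) = 67, f_y(P) = -16 (gradient nonzero, so P is smooth).
Step 3: tangent line at P: 67·(x − 3) + -16·(y − 0) = 0.
Expanding: 67*x - 16*y - 201 = 0.


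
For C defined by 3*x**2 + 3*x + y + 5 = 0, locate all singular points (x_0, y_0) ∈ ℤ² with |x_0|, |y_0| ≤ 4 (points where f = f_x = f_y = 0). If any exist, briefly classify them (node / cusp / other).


No singular points in the scanned grid; C is smooth there.

Compute partial derivatives:
  f_x = 6*x + 3.
  f_y = 1.
f_y = 1 is a nonzero constant, so f_y never vanishes: no point (x, y) can satisfy f = f_x = f_y = 0. In particular no (x, y) ∈ {−4, ..., 4}² is singular; the curve is smooth.


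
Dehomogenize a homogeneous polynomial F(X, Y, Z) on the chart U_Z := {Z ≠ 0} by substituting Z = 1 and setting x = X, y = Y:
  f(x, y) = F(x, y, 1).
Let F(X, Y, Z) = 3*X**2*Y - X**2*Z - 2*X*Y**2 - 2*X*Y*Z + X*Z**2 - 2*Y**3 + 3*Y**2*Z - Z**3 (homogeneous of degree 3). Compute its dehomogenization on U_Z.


f(x, y) = 3*x**2*y - x**2 - 2*x*y**2 - 2*x*y + x - 2*y**3 + 3*y**2 - 1

On U_Z we set Z = 1. Each monomial c·X^i·Y^j·Z^k in F becomes c·x^i·y^j·1^k = c·x^i·y^j.
Substituting Z = 1: F(X, Y, 1) = 3*x**2*y - x**2 - 2*x*y**2 - 2*x*y + x - 2*y**3 + 3*y**2 - 1.
Note: deg(f) ≤ deg(F) = 3; strict inequality happens when F is divisible by Z (lost terms).


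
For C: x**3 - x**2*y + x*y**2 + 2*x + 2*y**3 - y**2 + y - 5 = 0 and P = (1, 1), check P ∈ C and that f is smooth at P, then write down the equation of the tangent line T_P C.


Tangent line at P: 4*x + 6*y - 10 = 0.

Step 1: f(1, 1) = 0, so P lies on C.
Step 2: partial derivatives
  f_x(x, y) = 3*x**2 - 2*x*y + y**2 + 2, f_y(x, y) = -x**2 + 2*x*y + 6*y**2 - 2*y + 1.
  f_x(P) = 4, f_y(P) = 6 (gradient nonzero, so P is smooth).
Step 3: tangent line at P: 4·(x − 1) + 6·(y − 1) = 0.
Expanding: 4*x + 6*y - 10 = 0.


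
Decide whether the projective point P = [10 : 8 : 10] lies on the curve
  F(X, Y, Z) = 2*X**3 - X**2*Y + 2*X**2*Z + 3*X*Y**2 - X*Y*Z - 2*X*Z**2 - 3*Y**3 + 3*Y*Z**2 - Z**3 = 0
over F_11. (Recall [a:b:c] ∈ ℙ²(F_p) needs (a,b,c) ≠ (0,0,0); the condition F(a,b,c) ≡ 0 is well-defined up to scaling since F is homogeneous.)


F(10,8,10) ≡ 6 (mod 11); P is NOT on the curve.

Evaluate F(10, 8, 10) term-by-term (mod 11).
  2*X**3 ↦ 2·1000·1·1 = 2000
  -X**2*Y ↦ -1·100·8·1 = -800
  2*X**2*Z ↦ 2·100·1·10 = 2000
  3*X*Y**2 ↦ 3·10·64·1 = 1920
  -X*Y*Z ↦ -1·10·8·10 = -800
  -2*X*Z**2 ↦ -2·10·1·100 = -2000
  -3*Y**3 ↦ -3·1·512·1 = -1536
  3*Y*Z**2 ↦ 3·1·8·100 = 2400
  -Z**3 ↦ -1·1·1·1000 = -1000
Sum: F(10, 8, 10) = (2000) + (-800) + (2000) + (1920) + (-800) + (-2000) + (-1536) + (2400) + (-1000) = 2184.
Reducing mod 11: 2184 ≡ 6 (mod 11).
Since F(a, b, c) ≡ 6 ≠ 0 (mod 11), P does NOT lie on the curve.


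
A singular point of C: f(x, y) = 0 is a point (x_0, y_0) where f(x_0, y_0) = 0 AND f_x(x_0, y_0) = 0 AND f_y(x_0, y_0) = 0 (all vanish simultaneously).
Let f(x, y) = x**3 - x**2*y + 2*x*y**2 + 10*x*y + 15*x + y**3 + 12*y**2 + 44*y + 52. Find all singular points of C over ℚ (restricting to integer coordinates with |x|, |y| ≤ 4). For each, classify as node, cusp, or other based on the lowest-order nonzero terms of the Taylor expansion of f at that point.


Singular points: {(-1, -3)}; classification: cusp.

Compute partial derivatives:
  f_x = 3*x**2 - 2*x*y + 2*y**2 + 10*y + 15.
  f_y = -x**2 + 4*x*y + 10*x + 3*y**2 + 24*y + 44.
Scan x_0 ∈ {−4, ..., 4}. For each x_0, f_y(x_0, y) is a polynomial in y; find its integer roots y ∈ {−4, ..., 4}, then test f_x and f at those candidates.
  x = -4: f_y(-4, y) = 3*y**2 + 8*y - 12; no integer root y with |y| ≤ 4.
  x = -3: f_y(-3, y) = 3*y**2 + 12*y + 5; no integer root y with |y| ≤ 4.
  x = -2: f_y(-2, y) = 3*y**2 + 16*y + 20; vanishes at y ∈ {-2}. (-2, -2): f_x = 7 ≠ 0.
  x = -1: f_y(-1, y) = 3*y**2 + 20*y + 33; vanishes at y ∈ {-3}. (-1, -3): f_x = 0, f = 0 — SINGULAR.
  x = 0: f_y(0, y) = 3*y**2 + 24*y + 44; no integer root y with |y| ≤ 4.
  x = 1: f_y(1, y) = 3*y**2 + 28*y + 53; no integer root y with |y| ≤ 4.
  x = 2: f_y(2, y) = 3*y**2 + 32*y + 60; no integer root y with |y| ≤ 4.
  x = 3: f_y(3, y) = 3*y**2 + 36*y + 65; no integer root y with |y| ≤ 4.
  x = 4: f_y(4, y) = 3*y**2 + 40*y + 68; vanishes at y ∈ {-2}. (4, -2): f_x = 67 ≠ 0.
Only singular point on the grid: (-1, -3).
Classify: substitute x = -1 + u, y = -3 + v and expand: f = u**3 - u**2*v + 2*u*v**2 + v**3 + v**2.
No constant or linear terms (consistent with a singular point). Quadratic part: v**2. Cubic part: u**3 - u**2*v + 2*u*v**2 + v**3.
The quadratic part v**2 is a perfect square, so there is a single (double) tangent line v = 0, i.e. y = -3. Restricting the cubic part to that line (v = 0) leaves u**3 ≠ 0, so f is not divisible by v and the branch is v² ≈ -u**3 to lowest order — this is a cusp.
Classification: cusp.
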